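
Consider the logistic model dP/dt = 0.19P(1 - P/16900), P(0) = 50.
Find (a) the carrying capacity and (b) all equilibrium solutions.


Logistic ODE dP/dt = 0.19P(1 - P/16900) has equilibria where dP/dt = 0, i.e. P = 0 or P = 16900.
The coefficient (1 - P/K) = 0 when P = K, identifying K = 16900 as the carrying capacity.
(a) K = 16900; (b) equilibria P = 0 and P = 16900.


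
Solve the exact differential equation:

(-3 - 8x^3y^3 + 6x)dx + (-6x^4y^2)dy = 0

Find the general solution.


Check exactness: ∂M/∂y = -24x^3y^2 and ∂N/∂x = -24x^3y^2; equal, so the equation is exact.
Integrate M with respect to x (treating y as constant): ∫M dx = -3x - 2x^4y^3 + 3x^2 + h(y).
Differentiate w.r.t. y and set equal to N: all terms match, so h'(y) = 0 and h is a constant absorbed into C.
General solution: -3x - 2x^4y^3 + 3x^2 = C.


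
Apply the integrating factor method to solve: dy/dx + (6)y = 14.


P(x) = 6, Q(x) = 14; integrating factor μ = e^(6x).
(μ y)' = 14e^(6x) ⇒ μ y = (7/3)e^(6x) + C.
Divide by μ: y = 7/3 + Ce^(-6x).


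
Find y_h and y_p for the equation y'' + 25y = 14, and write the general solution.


Homogeneous part: r² + 25 = 0 ⇒ r = ±5i, so y_h = C₁cos(5x) + C₂sin(5x).
Try constant y_p = A; plug in: 25A = 14 ⇒ A = 14/25.
General solution: y = C₁cos(5x) + C₂sin(5x) + 14/25.


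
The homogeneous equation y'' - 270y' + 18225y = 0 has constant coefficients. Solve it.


Characteristic equation: r² - 270r + 18225 = 0, i.e. (r - 135)² = 0.
Repeated root r = 135; include an x factor for the second linearly independent solution.
General solution: y = (C₁ + C₂x)e^(135x).


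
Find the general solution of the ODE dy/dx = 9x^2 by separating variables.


Integrate both sides with respect to x: y = ∫ 9x^2 dx = 3x^3 + C.


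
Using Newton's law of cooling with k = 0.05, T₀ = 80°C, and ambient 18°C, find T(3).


Newton's law: dT/dt = -k(T - T_a) has solution T(t) = T_a + (T₀ - T_a)e^(-kt).
Plug in T_a = 18, T₀ = 80, k = 0.05, t = 3: T(3) = 18 + (62)e^(-0.15) ≈ 71.4°C.


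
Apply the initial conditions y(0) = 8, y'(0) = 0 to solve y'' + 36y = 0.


Characteristic roots of r² + 36 = 0 are ±6i, so y = C₁cos(6x) + C₂sin(6x).
Apply y(0) = 8: C₁ = 8. Differentiate and apply y'(0) = 0: 6·C₂ = 0, so C₂ = 0.
Particular solution: y = 8cos(6x).


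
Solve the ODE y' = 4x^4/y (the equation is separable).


Separate variables: y dy = 4x^4 dx.
Integrate both sides: y²/2 = (4/5)x^5 + C₀.
Multiply by 2: y² = (8/5)x^5 + C.


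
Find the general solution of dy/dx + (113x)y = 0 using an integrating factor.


P(x) = 113x ⇒ μ = e^((113/2)x²).
Q(x) = 0 so μ y is constant: y = Ce^(-(113/2)x²).


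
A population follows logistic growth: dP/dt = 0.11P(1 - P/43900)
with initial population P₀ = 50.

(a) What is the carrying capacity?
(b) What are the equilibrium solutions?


Logistic ODE dP/dt = 0.11P(1 - P/43900) has equilibria where dP/dt = 0, i.e. P = 0 or P = 43900.
The coefficient (1 - P/K) = 0 when P = K, identifying K = 43900 as the carrying capacity.
(a) K = 43900; (b) equilibria P = 0 and P = 43900.


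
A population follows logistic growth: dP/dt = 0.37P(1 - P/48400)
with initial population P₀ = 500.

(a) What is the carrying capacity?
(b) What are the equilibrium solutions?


Logistic ODE dP/dt = 0.37P(1 - P/48400) has equilibria where dP/dt = 0, i.e. P = 0 or P = 48400.
The coefficient (1 - P/K) = 0 when P = K, identifying K = 48400 as the carrying capacity.
(a) K = 48400; (b) equilibria P = 0 and P = 48400.


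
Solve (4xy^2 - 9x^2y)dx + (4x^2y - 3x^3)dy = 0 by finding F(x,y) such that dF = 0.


Check exactness: ∂M/∂y = 8xy - 9x^2 and ∂N/∂x = 8xy - 9x^2; equal, so the equation is exact.
Integrate M with respect to x (treating y as constant): ∫M dx = 2x^2y^2 - 3x^3y + h(y).
Differentiate w.r.t. y and set equal to N: all terms match, so h'(y) = 0 and h is a constant absorbed into C.
General solution: 2x^2y^2 - 3x^3y = C.


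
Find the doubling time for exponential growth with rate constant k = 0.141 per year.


Exponential growth: P(t) = P₀ e^(0.141t). Set P(t)/P₀ = 2: e^(0.141t) = 2.
Solve: t = ln(2)/0.141 ≈ 4.92 years.


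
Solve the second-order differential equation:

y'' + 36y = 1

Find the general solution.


Homogeneous part: r² + 36 = 0 ⇒ r = ±6i, so y_h = C₁cos(6x) + C₂sin(6x).
Try constant y_p = A; plug in: 36A = 1 ⇒ A = 1/36.
General solution: y = C₁cos(6x) + C₂sin(6x) + 1/36.


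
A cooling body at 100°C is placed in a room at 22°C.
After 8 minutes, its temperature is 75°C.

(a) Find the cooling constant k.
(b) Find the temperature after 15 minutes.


Newton's law: T(t) = T_a + (T₀ - T_a)e^(-kt).
(a) Use T(8) = 75: (75 - 22)/(100 - 22) = e^(-k·8), so k = -ln(0.679)/8 ≈ 0.0483.
(b) Apply k to t = 15: T(15) = 22 + (78)e^(-0.725) ≈ 59.8°C.


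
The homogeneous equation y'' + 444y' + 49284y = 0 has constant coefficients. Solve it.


Characteristic equation: r² + 444r + 49284 = 0, i.e. (r + 222)² = 0.
Repeated root r = -222; include an x factor for the second linearly independent solution.
General solution: y = (C₁ + C₂x)e^(-222x).


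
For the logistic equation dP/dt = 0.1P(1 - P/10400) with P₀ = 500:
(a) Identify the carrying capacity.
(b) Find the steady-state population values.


Logistic ODE dP/dt = 0.1P(1 - P/10400) has equilibria where dP/dt = 0, i.e. P = 0 or P = 10400.
The coefficient (1 - P/K) = 0 when P = K, identifying K = 10400 as the carrying capacity.
(a) K = 10400; (b) equilibria P = 0 and P = 10400.


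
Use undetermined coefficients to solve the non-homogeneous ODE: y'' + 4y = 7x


Homogeneous: r² + 4 = 0 ⇒ r = ±2i, y_h = C₁cos(2x) + C₂sin(2x).
Polynomial forcing; try y_p = Ax + B. Then y_p'' + 4 y_p = 4(Ax + B) = 7x, so B = 0 and A = 7/4.
General solution: y = C₁cos(2x) + C₂sin(2x) + (7/4)x.


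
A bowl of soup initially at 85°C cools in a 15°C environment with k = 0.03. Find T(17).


Newton's law: dT/dt = -k(T - T_a) has solution T(t) = T_a + (T₀ - T_a)e^(-kt).
Plug in T_a = 15, T₀ = 85, k = 0.03, t = 17: T(17) = 15 + (70)e^(-0.51) ≈ 57.0°C.


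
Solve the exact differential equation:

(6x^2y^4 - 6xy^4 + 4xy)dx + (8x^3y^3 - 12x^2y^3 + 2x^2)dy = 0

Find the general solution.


Check exactness: ∂M/∂y = 24x^2y^3 - 24xy^3 + 4x and ∂N/∂x = 24x^2y^3 - 24xy^3 + 4x; equal, so the equation is exact.
Integrate M with respect to x (treating y as constant): ∫M dx = 2x^3y^4 - 3x^2y^4 + 2x^2y + h(y).
Differentiate w.r.t. y and set equal to N: all terms match, so h'(y) = 0 and h is a constant absorbed into C.
General solution: 2x^3y^4 - 3x^2y^4 + 2x^2y = C.


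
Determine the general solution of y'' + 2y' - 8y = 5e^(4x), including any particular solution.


Characteristic roots of r² + 2r - 8 = 0 are 2, -4.
y_h = C₁e^(2x) + C₂e^(-4x).
Forcing exponent 4 is not a characteristic root; try y_p = Ae^(4x).
Substitute: A·(16 + (2)·4 + (-8)) = A·16 = 5, so A = 5/16.
General solution: y = C₁e^(2x) + C₂e^(-4x) + (5/16)e^(4x).


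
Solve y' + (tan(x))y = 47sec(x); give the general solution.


P(x) = tan(x) ⇒ μ = e^(∫tan(x)dx) = sec(x).
(sec(x) y)' = 47sec²(x) ⇒ sec(x) y = 47tan(x) + C.
Multiply by cos(x): y = 47sin(x) + C·cos(x).


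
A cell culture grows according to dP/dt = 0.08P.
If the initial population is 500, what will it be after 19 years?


The ODE dP/dt = 0.08P has solution P(t) = P(0)e^(0.08t).
Substitute P(0) = 500 and t = 19: P(19) = 500 e^(1.52) ≈ 2286.


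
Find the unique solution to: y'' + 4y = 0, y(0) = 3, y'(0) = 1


Characteristic roots of r² + 4 = 0 are ±2i, so y = C₁cos(2x) + C₂sin(2x).
Apply y(0) = 3: C₁ = 3. Differentiate and apply y'(0) = 1: 2·C₂ = 1, so C₂ = 1/2.
Particular solution: y = 3cos(2x) + (1/2)sin(2x).


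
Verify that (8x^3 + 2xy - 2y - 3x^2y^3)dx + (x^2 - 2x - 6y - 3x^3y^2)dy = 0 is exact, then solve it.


Check exactness: ∂M/∂y = 2x - 2 - 9x^2y^2 and ∂N/∂x = 2x - 2 - 9x^2y^2; equal, so the equation is exact.
Integrate M with respect to x (treating y as constant): ∫M dx = 2x^4 + x^2y - 2xy - x^3y^3 + h(y).
Differentiate w.r.t. y and set equal to N: the x-dependent terms already match, leaving h'(y) = -6y. Integrate: h(y) = -3y^2.
So F(x,y) = 2x^4 + x^2y - 2xy - 3y^2 - x^3y^3.
General solution: 2x^4 + x^2y - 2xy - 3y^2 - x^3y^3 = C.


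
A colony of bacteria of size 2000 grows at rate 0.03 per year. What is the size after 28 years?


The ODE dP/dt = 0.03P has solution P(t) = P(0)e^(0.03t).
Substitute P(0) = 2000 and t = 28: P(28) = 2000 e^(0.84) ≈ 4633.


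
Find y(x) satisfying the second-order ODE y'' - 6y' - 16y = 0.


Characteristic equation: r² - 6r - 16 = 0.
Factor: (r + 2)(r - 8) = 0 ⇒ r = -2, 8 (distinct real).
General solution: y = C₁e^(-2x) + C₂e^(8x).


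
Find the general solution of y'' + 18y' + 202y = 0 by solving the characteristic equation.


Characteristic equation: r² + 18r + 202 = 0.
Discriminant is negative; roots r = -9 ± 11i (complex conjugate pair).
General solution uses e^(α x)(C₁ cos(β x) + C₂ sin(β x)): y = e^(-9x)(C₁cos(11x) + C₂sin(11x)).


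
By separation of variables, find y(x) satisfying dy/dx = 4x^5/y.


Separate variables: y dy = 4x^5 dx.
Integrate both sides: y²/2 = (2/3)x^6 + C₀.
Multiply by 2: y² = (4/3)x^6 + C.


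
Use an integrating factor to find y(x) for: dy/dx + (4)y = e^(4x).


P(x) = 4 ⇒ μ = e^(4x).
(μ y)' = e^(8x) ⇒ μ y = e^(8x)/8 + C.
Divide by μ: y = (1/8)e^(4x) + Ce^(-4x).


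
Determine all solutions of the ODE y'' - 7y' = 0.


Characteristic equation: r² - 7r = 0.
Factor: (r - 7)(r - 0) = 0 ⇒ r = 7, 0 (distinct real).
General solution: y = C₁e^(7x) + C₂.


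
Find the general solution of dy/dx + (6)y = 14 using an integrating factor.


P(x) = 6, Q(x) = 14; integrating factor μ = e^(6x).
(μ y)' = 14e^(6x) ⇒ μ y = (7/3)e^(6x) + C.
Divide by μ: y = 7/3 + Ce^(-6x).


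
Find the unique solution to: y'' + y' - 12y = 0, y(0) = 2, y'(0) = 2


Characteristic roots of r² + r - 12 = 0 are -4, 3.
General solution y = c₁ e^(-4x) + c₂ e^(3x).
Apply y(0) = 2: c₁ + c₂ = 2. Apply y'(0) = 2: -4 c₁ + 3 c₂ = 2.
Solve: c₁ = 4/7, c₂ = 10/7.
Particular solution: y = (4/7)e^(-4x) + (10/7)e^(3x).


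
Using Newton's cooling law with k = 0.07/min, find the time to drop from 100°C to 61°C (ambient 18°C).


From T(t) = T_a + (T₀ - T_a)e^(-kt), set T(t) = 61:
(61 - 18) / (100 - 18) = e^(-0.07t), so t = -ln(0.524)/0.07 ≈ 9.2 minutes.


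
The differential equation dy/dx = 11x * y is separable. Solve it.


Separate variables: dy/y = 11x dx.
Integrate: ln|y| = (11/2)x^2 + C₀.
Exponentiate: y = Ce^((11/2)x^2).


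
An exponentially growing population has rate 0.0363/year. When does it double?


Exponential growth: P(t) = P₀ e^(0.0363t). Set P(t)/P₀ = 2: e^(0.0363t) = 2.
Solve: t = ln(2)/0.0363 ≈ 19.09 years.


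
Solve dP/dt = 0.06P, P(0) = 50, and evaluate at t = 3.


The ODE dP/dt = 0.06P has solution P(t) = P(0)e^(0.06t).
Substitute P(0) = 50 and t = 3: P(3) = 50 e^(0.18) ≈ 60.


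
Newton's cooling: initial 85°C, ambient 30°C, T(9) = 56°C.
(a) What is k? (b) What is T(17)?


Newton's law: T(t) = T_a + (T₀ - T_a)e^(-kt).
(a) Use T(9) = 56: (56 - 30)/(85 - 30) = e^(-k·9), so k = -ln(0.473)/9 ≈ 0.0832.
(b) Apply k to t = 17: T(17) = 30 + (55)e^(-1.415) ≈ 43.4°C.


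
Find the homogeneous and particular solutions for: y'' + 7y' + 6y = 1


Characteristic roots of r² + 7r + 6 = 0 are -1, -6.
y_h = C₁e^(-x) + C₂e^(-6x).
Constant forcing; try y_p = A. Then 6A = 1 ⇒ A = 1/6.
General solution: y = C₁e^(-x) + C₂e^(-6x) + 1/6.


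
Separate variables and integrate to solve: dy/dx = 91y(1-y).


Separate: dy/[y(1-y)] = 91 dx.
Partial fractions: 1/[y(1-y)] = 1/y + 1/(1-y).
Integrate: ln|y/(1-y)| = 91x + C₀.
Solve for y: y = 1/(1 + Ce^(-91x)).


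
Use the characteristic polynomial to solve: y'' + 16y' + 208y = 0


Characteristic equation: r² + 16r + 208 = 0.
Discriminant is negative; roots r = -8 ± 12i (complex conjugate pair).
General solution uses e^(α x)(C₁ cos(β x) + C₂ sin(β x)): y = e^(-8x)(C₁cos(12x) + C₂sin(12x)).


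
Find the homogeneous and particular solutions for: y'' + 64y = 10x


Homogeneous: r² + 64 = 0 ⇒ r = ±8i, y_h = C₁cos(8x) + C₂sin(8x).
Polynomial forcing; try y_p = Ax + B. Then y_p'' + 64 y_p = 64(Ax + B) = 10x, so B = 0 and A = 5/32.
General solution: y = C₁cos(8x) + C₂sin(8x) + (5/32)x.


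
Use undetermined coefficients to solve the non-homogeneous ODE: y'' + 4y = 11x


Homogeneous: r² + 4 = 0 ⇒ r = ±2i, y_h = C₁cos(2x) + C₂sin(2x).
Polynomial forcing; try y_p = Ax + B. Then y_p'' + 4 y_p = 4(Ax + B) = 11x, so B = 0 and A = 11/4.
General solution: y = C₁cos(2x) + C₂sin(2x) + (11/4)x.


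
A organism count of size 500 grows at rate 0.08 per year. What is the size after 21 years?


The ODE dP/dt = 0.08P has solution P(t) = P(0)e^(0.08t).
Substitute P(0) = 500 and t = 21: P(21) = 500 e^(1.68) ≈ 2683.


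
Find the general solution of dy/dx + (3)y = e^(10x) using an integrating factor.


P(x) = 3 ⇒ μ = e^(3x).
(μ y)' = e^(13x) ⇒ μ y = e^(13x)/13 + C.
Divide by μ: y = (1/13)e^(10x) + Ce^(-3x).


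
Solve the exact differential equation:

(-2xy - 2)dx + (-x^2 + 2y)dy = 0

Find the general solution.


Check exactness: ∂M/∂y = -2x and ∂N/∂x = -2x; equal, so the equation is exact.
Integrate M with respect to x (treating y as constant): ∫M dx = -x^2y - 2x + h(y).
Differentiate w.r.t. y and set equal to N: the x-dependent terms already match, leaving h'(y) = 2y. Integrate: h(y) = y^2.
So F(x,y) = -x^2y + y^2 - 2x.
General solution: -x^2y + y^2 - 2x = C.


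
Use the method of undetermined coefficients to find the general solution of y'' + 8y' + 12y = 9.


Characteristic roots of r² + 8r + 12 = 0 are -2, -6.
y_h = C₁e^(-2x) + C₂e^(-6x).
Constant forcing; try y_p = A. Then 12A = 9 ⇒ A = 3/4.
General solution: y = C₁e^(-2x) + C₂e^(-6x) + 3/4.


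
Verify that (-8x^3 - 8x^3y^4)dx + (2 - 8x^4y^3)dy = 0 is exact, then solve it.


Check exactness: ∂M/∂y = -32x^3y^3 and ∂N/∂x = -32x^3y^3; equal, so the equation is exact.
Integrate M with respect to x (treating y as constant): ∫M dx = -2x^4 - 2x^4y^4 + h(y).
Differentiate w.r.t. y and set equal to N: the x-dependent terms already match, leaving h'(y) = 2. Integrate: h(y) = 2y.
So F(x,y) = -2x^4 + 2y - 2x^4y^4.
General solution: -2x^4 + 2y - 2x^4y^4 = C.


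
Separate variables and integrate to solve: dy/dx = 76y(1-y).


Separate: dy/[y(1-y)] = 76 dx.
Partial fractions: 1/[y(1-y)] = 1/y + 1/(1-y).
Integrate: ln|y/(1-y)| = 76x + C₀.
Solve for y: y = 1/(1 + Ce^(-76x)).


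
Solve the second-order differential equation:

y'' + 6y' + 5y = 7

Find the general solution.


Characteristic roots of r² + 6r + 5 = 0 are -1, -5.
y_h = C₁e^(-x) + C₂e^(-5x).
Constant forcing; try y_p = A. Then 5A = 7 ⇒ A = 7/5.
General solution: y = C₁e^(-x) + C₂e^(-5x) + 7/5.


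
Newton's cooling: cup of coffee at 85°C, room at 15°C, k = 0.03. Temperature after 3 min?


Newton's law: dT/dt = -k(T - T_a) has solution T(t) = T_a + (T₀ - T_a)e^(-kt).
Plug in T_a = 15, T₀ = 85, k = 0.03, t = 3: T(3) = 15 + (70)e^(-0.09) ≈ 79.0°C.


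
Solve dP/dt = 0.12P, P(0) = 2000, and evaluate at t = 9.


The ODE dP/dt = 0.12P has solution P(t) = P(0)e^(0.12t).
Substitute P(0) = 2000 and t = 9: P(9) = 2000 e^(1.08) ≈ 5889.


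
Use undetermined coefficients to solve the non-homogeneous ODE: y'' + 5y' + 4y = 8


Characteristic roots of r² + 5r + 4 = 0 are -4, -1.
y_h = C₁e^(-4x) + C₂e^(-x).
Constant forcing; try y_p = A. Then 4A = 8 ⇒ A = 2.
General solution: y = C₁e^(-4x) + C₂e^(-x) + 2.


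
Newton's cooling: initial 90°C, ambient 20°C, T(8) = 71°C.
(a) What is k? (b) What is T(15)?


Newton's law: T(t) = T_a + (T₀ - T_a)e^(-kt).
(a) Use T(8) = 71: (71 - 20)/(90 - 20) = e^(-k·8), so k = -ln(0.729)/8 ≈ 0.0396.
(b) Apply k to t = 15: T(15) = 20 + (70)e^(-0.594) ≈ 58.7°C.


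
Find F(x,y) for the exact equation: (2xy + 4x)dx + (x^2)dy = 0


Check exactness: ∂M/∂y = 2x and ∂N/∂x = 2x; equal, so the equation is exact.
Integrate M with respect to x (treating y as constant): ∫M dx = x^2y + 2x^2 + h(y).
Differentiate w.r.t. y and set equal to N: all terms match, so h'(y) = 0 and h is a constant absorbed into C.
General solution: x^2y + 2x^2 = C.


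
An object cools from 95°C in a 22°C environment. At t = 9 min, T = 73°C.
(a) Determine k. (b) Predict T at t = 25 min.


Newton's law: T(t) = T_a + (T₀ - T_a)e^(-kt).
(a) Use T(9) = 73: (73 - 22)/(95 - 22) = e^(-k·9), so k = -ln(0.699)/9 ≈ 0.0398.
(b) Apply k to t = 25: T(25) = 22 + (73)e^(-0.996) ≈ 49.0°C.


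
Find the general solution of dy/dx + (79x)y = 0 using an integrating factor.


P(x) = 79x ⇒ μ = e^((79/2)x²).
Q(x) = 0 so μ y is constant: y = Ce^(-(79/2)x²).


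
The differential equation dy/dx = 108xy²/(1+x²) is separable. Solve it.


Separate: dy/y² = 108x/(1+x²) dx.
Integrate LHS: ∫ dy/y² = -1/y.
Integrate RHS via u = 1+x²: 54ln(1+x²) + C.
Result: -1/y = 54ln(1+x²) + C.


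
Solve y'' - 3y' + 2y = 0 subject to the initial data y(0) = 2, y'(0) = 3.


Characteristic roots of r² - 3r + 2 = 0 are 1, 2.
General solution y = c₁ e^(x) + c₂ e^(2x).
Apply y(0) = 2: c₁ + c₂ = 2. Apply y'(0) = 3: 1 c₁ + 2 c₂ = 3.
Solve: c₁ = 1, c₂ = 1.
Particular solution: y = e^(x) + e^(2x).


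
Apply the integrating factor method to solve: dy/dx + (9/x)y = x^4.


P(x) = 9/x ⇒ μ = x^9.
(x^9 y)' = x^13 ⇒ x^9 y = x^14/(14) + C.
Solve for y: y = (1/14)x^5 + C/x^9.


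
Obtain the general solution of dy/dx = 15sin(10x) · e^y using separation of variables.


Separate: e^(-y) dy = 15sin(10x) dx.
Integrate: -e^(-y) = -(3/2)cos(10x) + C₀.
Rearrange: e^(-y) = (3/2)cos(10x) + C.


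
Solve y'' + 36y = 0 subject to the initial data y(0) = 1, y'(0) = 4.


Characteristic roots of r² + 36 = 0 are ±6i, so y = C₁cos(6x) + C₂sin(6x).
Apply y(0) = 1: C₁ = 1. Differentiate and apply y'(0) = 4: 6·C₂ = 4, so C₂ = 2/3.
Particular solution: y = cos(6x) + (2/3)sin(6x).


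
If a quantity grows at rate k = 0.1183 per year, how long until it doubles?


Exponential growth: P(t) = P₀ e^(0.1183t). Set P(t)/P₀ = 2: e^(0.1183t) = 2.
Solve: t = ln(2)/0.1183 ≈ 5.86 years.


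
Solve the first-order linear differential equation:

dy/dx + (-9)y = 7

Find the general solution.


P(x) = -9 ⇒ μ = e^(-9x).
(μ y)' = 7e^(-9x) ⇒ μ y = -(7/9)e^(-9x) + C.
Divide by μ: y = -7/9 + Ce^(9x).


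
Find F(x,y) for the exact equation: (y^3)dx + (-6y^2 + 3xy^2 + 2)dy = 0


Check exactness: ∂M/∂y = 3y^2 and ∂N/∂x = 3y^2; equal, so the equation is exact.
Integrate M with respect to x (treating y as constant): ∫M dx = xy^3 + h(y).
Differentiate w.r.t. y and set equal to N: the x-dependent terms already match, leaving h'(y) = -6y^2 + 2. Integrate: h(y) = -2y^3 + 2y.
So F(x,y) = -2y^3 + xy^3 + 2y.
General solution: -2y^3 + xy^3 + 2y = C.


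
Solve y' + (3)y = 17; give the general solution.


P(x) = 3, Q(x) = 17; integrating factor μ = e^(3x).
(μ y)' = 17e^(3x) ⇒ μ y = (17/3)e^(3x) + C.
Divide by μ: y = 17/3 + Ce^(-3x).


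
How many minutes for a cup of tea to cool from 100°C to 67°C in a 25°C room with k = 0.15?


From T(t) = T_a + (T₀ - T_a)e^(-kt), set T(t) = 67:
(67 - 25) / (100 - 25) = e^(-0.15t), so t = -ln(0.560)/0.15 ≈ 3.9 minutes.


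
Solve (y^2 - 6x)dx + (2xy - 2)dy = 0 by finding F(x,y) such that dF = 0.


Check exactness: ∂M/∂y = 2y and ∂N/∂x = 2y; equal, so the equation is exact.
Integrate M with respect to x (treating y as constant): ∫M dx = xy^2 - 3x^2 + h(y).
Differentiate w.r.t. y and set equal to N: the x-dependent terms already match, leaving h'(y) = -2. Integrate: h(y) = -2y.
So F(x,y) = xy^2 - 3x^2 - 2y.
General solution: xy^2 - 3x^2 - 2y = C.


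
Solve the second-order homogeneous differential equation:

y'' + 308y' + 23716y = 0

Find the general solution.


Characteristic equation: r² + 308r + 23716 = 0, i.e. (r + 154)² = 0.
Repeated root r = -154; include an x factor for the second linearly independent solution.
General solution: y = (C₁ + C₂x)e^(-154x).


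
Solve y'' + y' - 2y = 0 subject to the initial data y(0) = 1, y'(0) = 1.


Characteristic roots of r² + r - 2 = 0 are 1, -2.
General solution y = c₁ e^(x) + c₂ e^(-2x).
Apply y(0) = 1: c₁ + c₂ = 1. Apply y'(0) = 1: 1 c₁ - 2 c₂ = 1.
Solve: c₁ = 1, c₂ = 0.
Particular solution: y = e^(x) + 0e^(-2x).


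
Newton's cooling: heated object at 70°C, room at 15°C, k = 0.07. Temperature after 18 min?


Newton's law: dT/dt = -k(T - T_a) has solution T(t) = T_a + (T₀ - T_a)e^(-kt).
Plug in T_a = 15, T₀ = 70, k = 0.07, t = 18: T(18) = 15 + (55)e^(-1.26) ≈ 30.6°C.


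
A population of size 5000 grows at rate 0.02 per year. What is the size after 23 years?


The ODE dP/dt = 0.02P has solution P(t) = P(0)e^(0.02t).
Substitute P(0) = 5000 and t = 23: P(23) = 5000 e^(0.46) ≈ 7920.


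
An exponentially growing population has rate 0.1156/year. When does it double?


Exponential growth: P(t) = P₀ e^(0.1156t). Set P(t)/P₀ = 2: e^(0.1156t) = 2.
Solve: t = ln(2)/0.1156 ≈ 6.00 years.


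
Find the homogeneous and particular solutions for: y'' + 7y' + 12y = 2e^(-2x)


Characteristic roots of r² + 7r + 12 = 0 are -3, -4.
y_h = C₁e^(-3x) + C₂e^(-4x).
Forcing exponent -2 is not a characteristic root; try y_p = Ae^(-2x).
Substitute: A·(4 + (7)·-2 + (12)) = A·2 = 2, so A = 1.
General solution: y = C₁e^(-3x) + C₂e^(-4x) + e^(-2x).


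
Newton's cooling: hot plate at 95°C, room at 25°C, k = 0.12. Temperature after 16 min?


Newton's law: dT/dt = -k(T - T_a) has solution T(t) = T_a + (T₀ - T_a)e^(-kt).
Plug in T_a = 25, T₀ = 95, k = 0.12, t = 16: T(16) = 25 + (70)e^(-1.92) ≈ 35.3°C.


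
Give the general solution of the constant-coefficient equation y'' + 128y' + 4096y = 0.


Characteristic equation: r² + 128r + 4096 = 0, i.e. (r + 64)² = 0.
Repeated root r = -64; include an x factor for the second linearly independent solution.
General solution: y = (C₁ + C₂x)e^(-64x).


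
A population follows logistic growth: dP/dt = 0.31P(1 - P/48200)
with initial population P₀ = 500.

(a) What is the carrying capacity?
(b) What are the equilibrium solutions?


Logistic ODE dP/dt = 0.31P(1 - P/48200) has equilibria where dP/dt = 0, i.e. P = 0 or P = 48200.
The coefficient (1 - P/K) = 0 when P = K, identifying K = 48200 as the carrying capacity.
(a) K = 48200; (b) equilibria P = 0 and P = 48200.


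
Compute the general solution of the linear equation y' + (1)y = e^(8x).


P(x) = 1 ⇒ μ = e^(x).
(μ y)' = e^(9x) ⇒ μ y = e^(9x)/9 + C.
Divide by μ: y = (1/9)e^(8x) + Ce^(-x).


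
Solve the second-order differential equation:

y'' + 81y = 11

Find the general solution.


Homogeneous part: r² + 81 = 0 ⇒ r = ±9i, so y_h = C₁cos(9x) + C₂sin(9x).
Try constant y_p = A; plug in: 81A = 11 ⇒ A = 11/81.
General solution: y = C₁cos(9x) + C₂sin(9x) + 11/81.


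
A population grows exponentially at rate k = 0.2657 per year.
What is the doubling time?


Exponential growth: P(t) = P₀ e^(0.2657t). Set P(t)/P₀ = 2: e^(0.2657t) = 2.
Solve: t = ln(2)/0.2657 ≈ 2.61 years.


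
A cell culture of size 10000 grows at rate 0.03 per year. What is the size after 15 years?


The ODE dP/dt = 0.03P has solution P(t) = P(0)e^(0.03t).
Substitute P(0) = 10000 and t = 15: P(15) = 10000 e^(0.45) ≈ 15683.


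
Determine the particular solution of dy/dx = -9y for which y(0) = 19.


General solution of y' = -9y is y = Ce^(-9x).
Apply y(0) = 19: C = 19.
Particular solution: y = 19e^(-9x).


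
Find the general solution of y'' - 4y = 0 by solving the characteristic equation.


Characteristic equation: r² - 4 = 0.
Factor: (r + 2)(r - 2) = 0 ⇒ r = -2, 2 (distinct real).
General solution: y = C₁e^(-2x) + C₂e^(2x).


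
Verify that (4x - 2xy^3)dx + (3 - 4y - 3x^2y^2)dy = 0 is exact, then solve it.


Check exactness: ∂M/∂y = -6xy^2 and ∂N/∂x = -6xy^2; equal, so the equation is exact.
Integrate M with respect to x (treating y as constant): ∫M dx = 2x^2 - x^2y^3 + h(y).
Differentiate w.r.t. y and set equal to N: the x-dependent terms already match, leaving h'(y) = 3 - 4y. Integrate: h(y) = 3y - 2y^2.
So F(x,y) = 3y + 2x^2 - 2y^2 - x^2y^3.
General solution: 3y + 2x^2 - 2y^2 - x^2y^3 = C.


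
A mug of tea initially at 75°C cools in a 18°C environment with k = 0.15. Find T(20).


Newton's law: dT/dt = -k(T - T_a) has solution T(t) = T_a + (T₀ - T_a)e^(-kt).
Plug in T_a = 18, T₀ = 75, k = 0.15, t = 20: T(20) = 18 + (57)e^(-3.00) ≈ 20.8°C.


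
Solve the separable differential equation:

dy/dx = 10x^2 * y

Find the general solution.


Separate variables: dy/y = 10x^2 dx.
Integrate: ln|y| = (10/3)x^3 + C₀.
Exponentiate: y = Ce^((10/3)x^3).


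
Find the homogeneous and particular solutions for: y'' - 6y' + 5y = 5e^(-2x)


Characteristic roots of r² - 6r + 5 = 0 are 1, 5.
y_h = C₁e^(x) + C₂e^(5x).
Forcing exponent -2 is not a characteristic root; try y_p = Ae^(-2x).
Substitute: A·(4 + (-6)·-2 + (5)) = A·21 = 5, so A = 5/21.
General solution: y = C₁e^(x) + C₂e^(5x) + (5/21)e^(-2x).


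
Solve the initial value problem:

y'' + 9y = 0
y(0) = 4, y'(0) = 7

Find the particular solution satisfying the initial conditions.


Characteristic roots of r² + 9 = 0 are ±3i, so y = C₁cos(3x) + C₂sin(3x).
Apply y(0) = 4: C₁ = 4. Differentiate and apply y'(0) = 7: 3·C₂ = 7, so C₂ = 7/3.
Particular solution: y = 4cos(3x) + (7/3)sin(3x).


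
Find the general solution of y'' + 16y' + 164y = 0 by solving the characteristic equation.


Characteristic equation: r² + 16r + 164 = 0.
Discriminant is negative; roots r = -8 ± 10i (complex conjugate pair).
General solution uses e^(α x)(C₁ cos(β x) + C₂ sin(β x)): y = e^(-8x)(C₁cos(10x) + C₂sin(10x)).


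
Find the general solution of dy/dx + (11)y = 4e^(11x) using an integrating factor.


P(x) = 11 ⇒ μ = e^(11x).
(μ y)' = 4e^(22x) ⇒ μ y = (4/22)e^(22x) + C.
Divide by μ: y = (2/11)e^(11x) + Ce^(-11x).


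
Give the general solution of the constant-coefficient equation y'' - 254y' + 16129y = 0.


Characteristic equation: r² - 254r + 16129 = 0, i.e. (r - 127)² = 0.
Repeated root r = 127; include an x factor for the second linearly independent solution.
General solution: y = (C₁ + C₂x)e^(127x).


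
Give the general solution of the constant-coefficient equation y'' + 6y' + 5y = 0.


Characteristic equation: r² + 6r + 5 = 0.
Factor: (r + 1)(r + 5) = 0 ⇒ r = -1, -5 (distinct real).
General solution: y = C₁e^(-x) + C₂e^(-5x).


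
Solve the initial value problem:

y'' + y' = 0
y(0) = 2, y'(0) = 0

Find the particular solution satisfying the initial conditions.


Characteristic roots of r² + r = 0 are 0, -1.
General solution y = c₁ + c₂ e^(-x).
Apply y(0) = 2: c₁ + c₂ = 2. Apply y'(0) = 0: 0 c₁ - 1 c₂ = 0.
Solve: c₁ = 2, c₂ = 0.
Particular solution: y = 2 + 0e^(-x).


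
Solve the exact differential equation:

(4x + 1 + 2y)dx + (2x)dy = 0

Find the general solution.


Check exactness: ∂M/∂y = 2 and ∂N/∂x = 2; equal, so the equation is exact.
Integrate M with respect to x (treating y as constant): ∫M dx = 2x^2 + x + 2xy + h(y).
Differentiate w.r.t. y and set equal to N: all terms match, so h'(y) = 0 and h is a constant absorbed into C.
General solution: 2x^2 + x + 2xy = C.


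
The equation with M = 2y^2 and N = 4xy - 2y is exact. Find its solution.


Check exactness: ∂M/∂y = 4y and ∂N/∂x = 4y; equal, so the equation is exact.
Integrate M with respect to x (treating y as constant): ∫M dx = 2xy^2 + h(y).
Differentiate w.r.t. y and set equal to N: the x-dependent terms already match, leaving h'(y) = -2y. Integrate: h(y) = -y^2.
So F(x,y) = 2xy^2 - y^2.
General solution: 2xy^2 - y^2 = C.


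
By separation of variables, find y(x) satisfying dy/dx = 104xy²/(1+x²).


Separate: dy/y² = 104x/(1+x²) dx.
Integrate LHS: ∫ dy/y² = -1/y.
Integrate RHS via u = 1+x²: 52ln(1+x²) + C.
Result: -1/y = 52ln(1+x²) + C.


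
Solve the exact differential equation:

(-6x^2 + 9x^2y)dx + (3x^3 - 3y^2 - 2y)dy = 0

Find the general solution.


Check exactness: ∂M/∂y = 9x^2 and ∂N/∂x = 9x^2; equal, so the equation is exact.
Integrate M with respect to x (treating y as constant): ∫M dx = -2x^3 + 3x^3y + h(y).
Differentiate w.r.t. y and set equal to N: the x-dependent terms already match, leaving h'(y) = -3y^2 - 2y. Integrate: h(y) = -y^3 - y^2.
So F(x,y) = -2x^3 + 3x^3y - y^3 - y^2.
General solution: -2x^3 + 3x^3y - y^3 - y^2 = C.


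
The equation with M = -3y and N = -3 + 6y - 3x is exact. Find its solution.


Check exactness: ∂M/∂y = -3 and ∂N/∂x = -3; equal, so the equation is exact.
Integrate M with respect to x (treating y as constant): ∫M dx = -3xy + h(y).
Differentiate w.r.t. y and set equal to N: the x-dependent terms already match, leaving h'(y) = -3 + 6y. Integrate: h(y) = -3y + 3y^2.
So F(x,y) = -3y + 3y^2 - 3xy.
General solution: -3y + 3y^2 - 3xy = C.


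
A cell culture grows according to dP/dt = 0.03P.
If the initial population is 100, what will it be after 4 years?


The ODE dP/dt = 0.03P has solution P(t) = P(0)e^(0.03t).
Substitute P(0) = 100 and t = 4: P(4) = 100 e^(0.12) ≈ 113.


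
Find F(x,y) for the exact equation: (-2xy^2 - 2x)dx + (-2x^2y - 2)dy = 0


Check exactness: ∂M/∂y = -4xy and ∂N/∂x = -4xy; equal, so the equation is exact.
Integrate M with respect to x (treating y as constant): ∫M dx = -x^2y^2 - x^2 + h(y).
Differentiate w.r.t. y and set equal to N: the x-dependent terms already match, leaving h'(y) = -2. Integrate: h(y) = -2y.
So F(x,y) = -x^2y^2 - 2y - x^2.
General solution: -x^2y^2 - 2y - x^2 = C.


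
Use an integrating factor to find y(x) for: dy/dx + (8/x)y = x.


P(x) = 8/x ⇒ μ = x^8.
(x^8 y)' = x^9 ⇒ x^8 y = x^10/(10) + C.
Solve for y: y = (1/10)x^2 + C/x^8.


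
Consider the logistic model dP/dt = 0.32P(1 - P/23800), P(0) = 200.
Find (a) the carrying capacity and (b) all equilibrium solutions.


Logistic ODE dP/dt = 0.32P(1 - P/23800) has equilibria where dP/dt = 0, i.e. P = 0 or P = 23800.
The coefficient (1 - P/K) = 0 when P = K, identifying K = 23800 as the carrying capacity.
(a) K = 23800; (b) equilibria P = 0 and P = 23800.


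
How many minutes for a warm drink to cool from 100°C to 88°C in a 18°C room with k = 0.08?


From T(t) = T_a + (T₀ - T_a)e^(-kt), set T(t) = 88:
(88 - 18) / (100 - 18) = e^(-0.08t), so t = -ln(0.854)/0.08 ≈ 2.0 minutes.


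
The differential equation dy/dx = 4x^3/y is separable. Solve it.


Separate variables: y dy = 4x^3 dx.
Integrate both sides: y²/2 = x^4 + C₀.
Multiply by 2: y² = 2x^4 + C.


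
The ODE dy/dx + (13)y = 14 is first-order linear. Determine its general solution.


P(x) = 13, Q(x) = 14; integrating factor μ = e^(13x).
(μ y)' = 14e^(13x) ⇒ μ y = (14/13)e^(13x) + C.
Divide by μ: y = 14/13 + Ce^(-13x).


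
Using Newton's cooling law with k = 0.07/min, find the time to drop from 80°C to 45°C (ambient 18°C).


From T(t) = T_a + (T₀ - T_a)e^(-kt), set T(t) = 45:
(45 - 18) / (80 - 18) = e^(-0.07t), so t = -ln(0.435)/0.07 ≈ 11.9 minutes.


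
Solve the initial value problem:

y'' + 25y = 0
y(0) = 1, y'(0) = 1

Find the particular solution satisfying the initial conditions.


Characteristic roots of r² + 25 = 0 are ±5i, so y = C₁cos(5x) + C₂sin(5x).
Apply y(0) = 1: C₁ = 1. Differentiate and apply y'(0) = 1: 5·C₂ = 1, so C₂ = 1/5.
Particular solution: y = cos(5x) + (1/5)sin(5x).


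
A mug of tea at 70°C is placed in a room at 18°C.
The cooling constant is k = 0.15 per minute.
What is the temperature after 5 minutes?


Newton's law: dT/dt = -k(T - T_a) has solution T(t) = T_a + (T₀ - T_a)e^(-kt).
Plug in T_a = 18, T₀ = 70, k = 0.15, t = 5: T(5) = 18 + (52)e^(-0.75) ≈ 42.6°C.


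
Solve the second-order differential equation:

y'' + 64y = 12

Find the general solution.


Homogeneous part: r² + 64 = 0 ⇒ r = ±8i, so y_h = C₁cos(8x) + C₂sin(8x).
Try constant y_p = A; plug in: 64A = 12 ⇒ A = 3/16.
General solution: y = C₁cos(8x) + C₂sin(8x) + 3/16.


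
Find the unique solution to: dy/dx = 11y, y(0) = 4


General solution of y' = 11y is y = Ce^(11x).
Apply y(0) = 4: C = 4.
Particular solution: y = 4e^(11x).


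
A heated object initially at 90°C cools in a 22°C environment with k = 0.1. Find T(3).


Newton's law: dT/dt = -k(T - T_a) has solution T(t) = T_a + (T₀ - T_a)e^(-kt).
Plug in T_a = 22, T₀ = 90, k = 0.1, t = 3: T(3) = 22 + (68)e^(-0.30) ≈ 72.4°C.


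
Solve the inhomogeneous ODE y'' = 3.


Characteristic polynomial (r - 0)² = 0; repeated root r = 0.
y_h = (C₁ + C₂x). Forcing matches the repeated root (resonance), so try y_p = Ax².
Substitute and solve for A: 2A = 3, so A = 3/2.
General solution: y = C₁ + C₂x + (3/2)x².


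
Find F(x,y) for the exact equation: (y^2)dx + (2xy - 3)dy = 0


Check exactness: ∂M/∂y = 2y and ∂N/∂x = 2y; equal, so the equation is exact.
Integrate M with respect to x (treating y as constant): ∫M dx = xy^2 + h(y).
Differentiate w.r.t. y and set equal to N: the x-dependent terms already match, leaving h'(y) = -3. Integrate: h(y) = -3y.
So F(x,y) = xy^2 - 3y.
General solution: xy^2 - 3y = C.


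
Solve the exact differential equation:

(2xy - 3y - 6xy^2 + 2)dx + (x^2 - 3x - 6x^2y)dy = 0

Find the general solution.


Check exactness: ∂M/∂y = 2x - 3 - 12xy and ∂N/∂x = 2x - 3 - 12xy; equal, so the equation is exact.
Integrate M with respect to x (treating y as constant): ∫M dx = x^2y - 3xy - 3x^2y^2 + 2x + h(y).
Differentiate w.r.t. y and set equal to N: all terms match, so h'(y) = 0 and h is a constant absorbed into C.
General solution: x^2y - 3xy - 3x^2y^2 + 2x = C.


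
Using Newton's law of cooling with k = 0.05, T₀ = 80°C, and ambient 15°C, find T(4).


Newton's law: dT/dt = -k(T - T_a) has solution T(t) = T_a + (T₀ - T_a)e^(-kt).
Plug in T_a = 15, T₀ = 80, k = 0.05, t = 4: T(4) = 15 + (65)e^(-0.20) ≈ 68.2°C.


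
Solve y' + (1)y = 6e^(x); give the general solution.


P(x) = 1 ⇒ μ = e^(x).
(μ y)' = 6e^(2x) ⇒ μ y = (6/2)e^(2x) + C.
Divide by μ: y = 3e^(x) + Ce^(-x).


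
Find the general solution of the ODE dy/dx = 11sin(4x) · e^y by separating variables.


Separate: e^(-y) dy = 11sin(4x) dx.
Integrate: -e^(-y) = -(11/4)cos(4x) + C₀.
Rearrange: e^(-y) = (11/4)cos(4x) + C.


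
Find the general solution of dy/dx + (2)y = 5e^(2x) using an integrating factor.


P(x) = 2 ⇒ μ = e^(2x).
(μ y)' = 5e^(4x) ⇒ μ y = (5/4)e^(4x) + C.
Divide by μ: y = (5/4)e^(2x) + Ce^(-2x).


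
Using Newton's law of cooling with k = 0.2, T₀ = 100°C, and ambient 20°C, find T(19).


Newton's law: dT/dt = -k(T - T_a) has solution T(t) = T_a + (T₀ - T_a)e^(-kt).
Plug in T_a = 20, T₀ = 100, k = 0.2, t = 19: T(19) = 20 + (80)e^(-3.80) ≈ 21.8°C.


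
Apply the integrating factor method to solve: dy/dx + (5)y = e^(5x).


P(x) = 5 ⇒ μ = e^(5x).
(μ y)' = e^(10x) ⇒ μ y = (1/10)e^(10x) + C.
Divide by μ: y = (1/10)e^(5x) + Ce^(-5x).


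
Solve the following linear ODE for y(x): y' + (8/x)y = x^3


P(x) = 8/x ⇒ μ = x^8.
(x^8 y)' = x^8·x^3 = x^11.
Integrate: x^8 y = x^12/(12) + C.
Solve for y: y = (1/12)x^4 + C/x^8.


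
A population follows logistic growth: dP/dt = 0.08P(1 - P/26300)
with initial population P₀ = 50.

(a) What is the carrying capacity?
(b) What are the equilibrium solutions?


Logistic ODE dP/dt = 0.08P(1 - P/26300) has equilibria where dP/dt = 0, i.e. P = 0 or P = 26300.
The coefficient (1 - P/K) = 0 when P = K, identifying K = 26300 as the carrying capacity.
(a) K = 26300; (b) equilibria P = 0 and P = 26300.


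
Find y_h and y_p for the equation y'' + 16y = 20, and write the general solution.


Homogeneous part: r² + 16 = 0 ⇒ r = ±4i, so y_h = C₁cos(4x) + C₂sin(4x).
Try constant y_p = A; plug in: 16A = 20 ⇒ A = 5/4.
General solution: y = C₁cos(4x) + C₂sin(4x) + 5/4.


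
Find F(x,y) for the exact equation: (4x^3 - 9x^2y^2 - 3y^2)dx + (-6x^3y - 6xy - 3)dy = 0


Check exactness: ∂M/∂y = -18x^2y - 6y and ∂N/∂x = -18x^2y - 6y; equal, so the equation is exact.
Integrate M with respect to x (treating y as constant): ∫M dx = x^4 - 3x^3y^2 - 3xy^2 + h(y).
Differentiate w.r.t. y and set equal to N: the x-dependent terms already match, leaving h'(y) = -3. Integrate: h(y) = -3y.
So F(x,y) = x^4 - 3x^3y^2 - 3xy^2 - 3y.
General solution: x^4 - 3x^3y^2 - 3xy^2 - 3y = C.


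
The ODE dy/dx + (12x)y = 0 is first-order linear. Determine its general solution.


P(x) = 12x ⇒ μ = e^(6x²).
Q(x) = 0 so μ y is constant: y = Ce^(-6x²).


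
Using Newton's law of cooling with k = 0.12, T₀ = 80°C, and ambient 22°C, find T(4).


Newton's law: dT/dt = -k(T - T_a) has solution T(t) = T_a + (T₀ - T_a)e^(-kt).
Plug in T_a = 22, T₀ = 80, k = 0.12, t = 4: T(4) = 22 + (58)e^(-0.48) ≈ 57.9°C.


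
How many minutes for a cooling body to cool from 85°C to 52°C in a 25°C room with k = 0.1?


From T(t) = T_a + (T₀ - T_a)e^(-kt), set T(t) = 52:
(52 - 25) / (85 - 25) = e^(-0.1t), so t = -ln(0.450)/0.1 ≈ 8.0 minutes.


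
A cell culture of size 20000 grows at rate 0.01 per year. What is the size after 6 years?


The ODE dP/dt = 0.01P has solution P(t) = P(0)e^(0.01t).
Substitute P(0) = 20000 and t = 6: P(6) = 20000 e^(0.06) ≈ 21237.


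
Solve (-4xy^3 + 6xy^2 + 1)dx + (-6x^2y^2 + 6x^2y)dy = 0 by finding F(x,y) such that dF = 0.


Check exactness: ∂M/∂y = -12xy^2 + 12xy and ∂N/∂x = -12xy^2 + 12xy; equal, so the equation is exact.
Integrate M with respect to x (treating y as constant): ∫M dx = -2x^2y^3 + 3x^2y^2 + x + h(y).
Differentiate w.r.t. y and set equal to N: all terms match, so h'(y) = 0 and h is a constant absorbed into C.
General solution: -2x^2y^3 + 3x^2y^2 + x = C.


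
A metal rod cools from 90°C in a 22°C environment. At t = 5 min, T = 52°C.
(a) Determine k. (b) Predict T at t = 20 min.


Newton's law: T(t) = T_a + (T₀ - T_a)e^(-kt).
(a) Use T(5) = 52: (52 - 22)/(90 - 22) = e^(-k·5), so k = -ln(0.441)/5 ≈ 0.1637.
(b) Apply k to t = 20: T(20) = 22 + (68)e^(-3.273) ≈ 24.6°C.


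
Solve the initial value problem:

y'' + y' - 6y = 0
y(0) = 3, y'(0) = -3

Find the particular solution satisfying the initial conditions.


Characteristic roots of r² + r - 6 = 0 are -3, 2.
General solution y = c₁ e^(-3x) + c₂ e^(2x).
Apply y(0) = 3: c₁ + c₂ = 3. Apply y'(0) = -3: -3 c₁ + 2 c₂ = -3.
Solve: c₁ = 9/5, c₂ = 6/5.
Particular solution: y = (9/5)e^(-3x) + (6/5)e^(2x).


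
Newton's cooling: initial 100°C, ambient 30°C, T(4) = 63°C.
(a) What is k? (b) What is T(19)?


Newton's law: T(t) = T_a + (T₀ - T_a)e^(-kt).
(a) Use T(4) = 63: (63 - 30)/(100 - 30) = e^(-k·4), so k = -ln(0.471)/4 ≈ 0.1880.
(b) Apply k to t = 19: T(19) = 30 + (70)e^(-3.572) ≈ 32.0°C.


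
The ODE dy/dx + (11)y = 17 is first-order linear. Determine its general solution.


P(x) = 11, Q(x) = 17; integrating factor μ = e^(11x).
(μ y)' = 17e^(11x) ⇒ μ y = (17/11)e^(11x) + C.
Divide by μ: y = 17/11 + Ce^(-11x).


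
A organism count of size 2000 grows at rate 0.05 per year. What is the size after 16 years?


The ODE dP/dt = 0.05P has solution P(t) = P(0)e^(0.05t).
Substitute P(0) = 2000 and t = 16: P(16) = 2000 e^(0.80) ≈ 4451.
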